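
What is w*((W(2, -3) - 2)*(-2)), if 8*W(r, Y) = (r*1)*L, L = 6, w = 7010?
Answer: 7010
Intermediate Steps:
W(r, Y) = 3*r/4 (W(r, Y) = ((r*1)*6)/8 = (r*6)/8 = (6*r)/8 = 3*r/4)
w*((W(2, -3) - 2)*(-2)) = 7010*(((¾)*2 - 2)*(-2)) = 7010*((3/2 - 2)*(-2)) = 7010*(-½*(-2)) = 7010*1 = 7010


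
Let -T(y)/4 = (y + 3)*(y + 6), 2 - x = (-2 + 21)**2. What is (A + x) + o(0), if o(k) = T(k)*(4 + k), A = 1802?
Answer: 1155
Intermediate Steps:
x = -359 (x = 2 - (-2 + 21)**2 = 2 - 1*19**2 = 2 - 1*361 = 2 - 361 = -359)
T(y) = -4*(3 + y)*(6 + y) (T(y) = -4*(y + 3)*(y + 6) = -4*(3 + y)*(6 + y))
o(k) = (4 + k)*(-72 - 36*k - 4*k**2) (o(k) = (-72 - 36*k - 4*k**2)*(4 + k) = (4 + k)*(-72 - 36*k - 4*k**2))
(A + x) + o(0) = (1802 - 359) - 4*(4 + 0)*(18 + 0**2 + 9*0) = 1443 - 4*4*(18 + 0 + 0) = 1443 - 4*4*18 = 1443 - 288 = 1155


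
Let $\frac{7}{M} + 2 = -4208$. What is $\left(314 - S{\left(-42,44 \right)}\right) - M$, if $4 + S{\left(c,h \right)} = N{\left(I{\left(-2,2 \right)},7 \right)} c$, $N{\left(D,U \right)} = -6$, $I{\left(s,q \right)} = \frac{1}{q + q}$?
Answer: $\frac{277867}{4210} \approx 66.002$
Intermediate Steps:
$I{\left(s,q \right)} = \frac{1}{2 q}$
$S{\left(c,h \right)} = -4 - 6 c$
$M = - \frac{7}{4210}$ ($M = \frac{7}{-2 - 4208} = \frac{7}{-4210} = 7 \left(- \frac{1}{4210}\right) = - \frac{7}{4210} \approx -0.0016627$)
$\left(314 - S{\left(-42,44 \right)}\right) - M = \left(314 - \left(-4 - -252\right)\right) - - \frac{7}{4210} = \left(314 - \left(-4 + 252\right)\right) + \frac{7}{4210} = \left(314 - 248\right) + \frac{7}{4210} = 66 + \frac{7}{4210} = \frac{277867}{4210}$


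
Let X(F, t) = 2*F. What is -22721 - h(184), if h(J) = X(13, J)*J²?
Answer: -902977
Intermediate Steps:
h(J) = 26*J² (h(J) = (2*13)*J² = 26*J²)
-22721 - h(184) = -22721 - 26*184² = -22721 - 26*33856 = -22721 - 1*880256 = -22721 - 880256 = -902977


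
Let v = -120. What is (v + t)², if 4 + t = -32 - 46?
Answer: 40804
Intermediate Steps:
t = -82 (t = -4 + (-32 - 46) = -4 - 78 = -82)
(v + t)² = (-120 - 82)² = (-202)² = 40804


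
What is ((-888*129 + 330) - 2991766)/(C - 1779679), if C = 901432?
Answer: 3105988/878247 ≈ 3.5366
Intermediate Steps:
((-888*129 + 330) - 2991766)/(C - 1779679) = ((-888*129 + 330) - 2991766)/(901432 - 1779679) = ((-114552 + 330) - 2991766)/(-878247) = (-114222 - 2991766)*(-1/878247) = -3105988*(-1/878247) = 3105988/878247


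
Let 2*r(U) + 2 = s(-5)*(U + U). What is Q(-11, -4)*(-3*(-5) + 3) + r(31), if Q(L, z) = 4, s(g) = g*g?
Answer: 846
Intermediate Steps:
s(g) = g**2
r(U) = -1 + 25*U (r(U) = -1 + ((-5)**2*(U + U))/2 = -1 + (25*(2*U))/2 = -1 + (50*U)/2 = -1 + 25*U)
Q(-11, -4)*(-3*(-5) + 3) + r(31) = 4*(-3*(-5) + 3) + (-1 + 25*31) = 4*(15 + 3) + (-1 + 775) = 4*18 + 774 = 72 + 774 = 846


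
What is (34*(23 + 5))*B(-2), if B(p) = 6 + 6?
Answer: 11424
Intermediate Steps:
B(p) = 12
(34*(23 + 5))*B(-2) = (34*(23 + 5))*12 = (34*28)*12 = 952*12 = 11424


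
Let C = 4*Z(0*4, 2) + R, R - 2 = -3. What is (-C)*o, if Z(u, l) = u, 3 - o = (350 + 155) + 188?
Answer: -690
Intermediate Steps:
o = -690 (o = 3 - ((350 + 155) + 188) = 3 - (505 + 188) = 3 - 1*693 = 3 - 693 = -690)
R = -1 (R = 2 - 3 = -1)
C = -1 (C = 4*(0*4) - 1 = 4*0 - 1 = 0 - 1 = -1)
(-C)*o = -1*(-1)*(-690) = 1*(-690) = -690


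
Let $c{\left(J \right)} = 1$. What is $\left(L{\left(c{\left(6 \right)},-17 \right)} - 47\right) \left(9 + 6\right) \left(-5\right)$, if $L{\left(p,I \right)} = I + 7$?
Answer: $4275$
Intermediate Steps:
$L{\left(p,I \right)} = 7 + I$
$\left(L{\left(c{\left(6 \right)},-17 \right)} - 47\right) \left(9 + 6\right) \left(-5\right) = \left(\left(7 - 17\right) - 47\right) \left(9 + 6\right) \left(-5\right) = \left(-10 - 47\right) 15 \left(-5\right) = \left(-57\right) \left(-75\right) = 4275$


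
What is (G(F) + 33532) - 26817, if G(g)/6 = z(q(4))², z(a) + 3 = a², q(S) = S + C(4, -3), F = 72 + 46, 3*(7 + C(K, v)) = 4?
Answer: 181313/27 ≈ 6715.3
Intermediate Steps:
C(K, v) = -17/3 (C(K, v) = -7 + (⅓)*4 = -7 + 4/3 = -17/3)
F = 118
q(S) = -17/3 + S (q(S) = S - 17/3 = -17/3 + S)
z(a) = -3 + a²
G(g) = 8/27 (G(g) = 6*(-3 + (-17/3 + 4)²)² = 6*(-3 + (-5/3)²)² = 6*(-3 + 25/9)² = 6*(-2/9)² = 6*(4/81) = 8/27)
(G(F) + 33532) - 26817 = (8/27 + 33532) - 26817 = 905372/27 - 26817 = 181313/27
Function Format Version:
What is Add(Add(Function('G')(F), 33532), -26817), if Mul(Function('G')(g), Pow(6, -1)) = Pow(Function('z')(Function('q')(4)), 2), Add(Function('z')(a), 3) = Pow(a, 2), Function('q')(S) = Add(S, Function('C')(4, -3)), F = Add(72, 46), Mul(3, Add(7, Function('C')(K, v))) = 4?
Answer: Rational(181313, 27) ≈ 6715.3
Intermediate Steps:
Function('C')(K, v) = Rational(-17, 3) (Function('C')(K, v) = Add(-7, Mul(Rational(1, 3), 4)) = Add(-7, Rational(4, 3)) = Rational(-17, 3))
F = 118
Function('q')(S) = Add(Rational(-17, 3), S) (Function('q')(S) = Add(S, Rational(-17, 3)) = Add(Rational(-17, 3), S))
Function('z')(a) = Add(-3, Pow(a, 2))
Function('G')(g) = Rational(8, 27) (Function('G')(g) = Mul(6, Pow(Add(-3, Pow(Add(Rational(-17, 3), 4), 2)), 2)) = Mul(6, Pow(Add(-3, Pow(Rational(-5, 3), 2)), 2)) = Mul(6, Pow(Add(-3, Rational(25, 9)), 2)) = Mul(6, Pow(Rational(-2, 9), 2)) = Mul(6, Rational(4, 81)) = Rational(8, 27))
Add(Add(Function('G')(F), 33532), -26817) = Add(Add(Rational(8, 27), 33532), -26817) = Add(Rational(905372, 27), -26817) = Rational(181313, 27)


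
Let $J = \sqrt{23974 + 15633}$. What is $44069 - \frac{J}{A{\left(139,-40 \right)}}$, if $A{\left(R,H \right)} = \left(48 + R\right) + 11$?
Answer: $44069 - \frac{\sqrt{39607}}{198} \approx 44068.0$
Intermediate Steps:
$J = \sqrt{39607} \approx 199.02$
$A{\left(R,H \right)} = 59 + R$
$44069 - \frac{J}{A{\left(139,-40 \right)}} = 44069 - \frac{\sqrt{39607}}{59 + 139} = 44069 - \frac{\sqrt{39607}}{198}$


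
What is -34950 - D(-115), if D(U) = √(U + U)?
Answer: -34950 - I*√230 ≈ -34950.0 - 15.166*I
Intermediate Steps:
D(U) = √2*√U (D(U) = √(2*U) = √2*√U)
-34950 - D(-115) = -34950 - √2*√(-115) = -34950 - √2*I*√115 = -34950 - I*√230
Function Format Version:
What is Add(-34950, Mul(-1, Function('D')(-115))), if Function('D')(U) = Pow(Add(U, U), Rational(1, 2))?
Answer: Add(-34950, Mul(-1, I, Pow(230, Rational(1, 2)))) ≈ Add(-34950., Mul(-15.166, I))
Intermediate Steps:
Function('D')(U) = Mul(Pow(2, Rational(1, 2)), Pow(U, Rational(1, 2))) (Function('D')(U) = Pow(Mul(2, U), Rational(1, 2)) = Mul(Pow(2, Rational(1, 2)), Pow(U, Rational(1, 2))))
Add(-34950, Mul(-1, Function('D')(-115))) = Add(-34950, Mul(-1, Mul(Pow(2, Rational(1, 2)), Pow(-115, Rational(1, 2))))) = Add(-34950, Mul(-1, Mul(Pow(2, Rational(1, 2)), Mul(I, Pow(115, Rational(1, 2)))))) = Add(-34950, Mul(-1, Mul(I, Pow(230, Rational(1, 2))))) = Add(-34950, Mul(-1, I, Pow(230, Rational(1, 2))))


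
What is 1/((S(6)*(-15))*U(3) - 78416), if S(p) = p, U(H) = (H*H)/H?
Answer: -1/78686 ≈ -1.2709e-5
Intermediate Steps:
U(H) = H (U(H) = H²/H = H)
1/((S(6)*(-15))*U(3) - 78416) = 1/((6*(-15))*3 - 78416) = 1/(-90*3 - 78416) = 1/(-270 - 78416) = 1/(-78686) = -1/78686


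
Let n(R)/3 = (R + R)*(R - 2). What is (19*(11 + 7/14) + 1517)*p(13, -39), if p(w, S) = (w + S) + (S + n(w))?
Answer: 2752503/2 ≈ 1.3763e+6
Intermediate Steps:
n(R) = 6*R*(-2 + R) (n(R) = 3*((R + R)*(R - 2)) = 3*((2*R)*(-2 + R)) = 3*(2*R*(-2 + R)) = 6*R*(-2 + R))
p(w, S) = w + 2*S + 6*w*(-2 + w) (p(w, S) = (w + S) + (S + 6*w*(-2 + w)) = (S + w) + (S + 6*w*(-2 + w)) = w + 2*S + 6*w*(-2 + w))
(19*(11 + 7/14) + 1517)*p(13, -39) = (19*(11 + 7/14) + 1517)*(13 + 2*(-39) + 6*13*(-2 + 13)) = (19*(11 + 7*(1/14)) + 1517)*(13 - 78 + 6*13*11) = (19*(11 + ½) + 1517)*(13 - 78 + 858) = (19*(23/2) + 1517)*793 = (437/2 + 1517)*793 = (3471/2)*793 = 2752503/2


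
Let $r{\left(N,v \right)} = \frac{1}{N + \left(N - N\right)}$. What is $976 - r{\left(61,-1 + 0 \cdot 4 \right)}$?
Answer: $\frac{59535}{61} \approx 975.98$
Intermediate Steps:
$r{\left(N,v \right)} = \frac{1}{N}$ ($r{\left(N,v \right)} = \frac{1}{N + 0} = \frac{1}{N}$)
$976 - r{\left(61,-1 + 0 \cdot 4 \right)} = 976 - \frac{1}{61} = \frac{59535}{61}$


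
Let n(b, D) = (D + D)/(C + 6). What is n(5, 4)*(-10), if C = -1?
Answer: -16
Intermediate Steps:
n(b, D) = 2*D/5 (n(b, D) = (D + D)/(-1 + 6) = (2*D)/5 = (2*D)*(⅕) = 2*D/5)
n(5, 4)*(-10) = ((⅖)*4)*(-10) = (8/5)*(-10) = -16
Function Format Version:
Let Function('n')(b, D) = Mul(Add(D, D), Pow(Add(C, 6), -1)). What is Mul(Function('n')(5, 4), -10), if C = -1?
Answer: -16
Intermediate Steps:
Function('n')(b, D) = Mul(Rational(2, 5), D) (Function('n')(b, D) = Mul(Add(D, D), Pow(Add(-1, 6), -1)) = Mul(Mul(2, D), Pow(5, -1)) = Mul(Mul(2, D), Rational(1, 5)) = Mul(Rational(2, 5), D))
Mul(Function('n')(5, 4), -10) = Mul(Mul(Rational(2, 5), 4), -10) = Mul(Rational(8, 5), -10) = -16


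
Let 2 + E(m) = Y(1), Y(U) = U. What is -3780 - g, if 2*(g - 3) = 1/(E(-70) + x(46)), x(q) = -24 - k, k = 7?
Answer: -242111/64 ≈ -3783.0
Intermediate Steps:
x(q) = -31 (x(q) = -24 - 1*7 = -24 - 7 = -31)
E(m) = -1 (E(m) = -2 + 1 = -1)
g = 191/64 (g = 3 + 1/(2*(-1 - 31)) = 3 + (½)/(-32) = 3 + (½)*(-1/32) = 3 - 1/64 = 191/64 ≈ 2.9844)
-3780 - g = -3780 - 1*191/64 = -3780 - 191/64 = -242111/64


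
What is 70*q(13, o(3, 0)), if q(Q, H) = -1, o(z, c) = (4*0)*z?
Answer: -70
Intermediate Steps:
o(z, c) = 0 (o(z, c) = 0*z = 0)
70*q(13, o(3, 0)) = 70*(-1) = -70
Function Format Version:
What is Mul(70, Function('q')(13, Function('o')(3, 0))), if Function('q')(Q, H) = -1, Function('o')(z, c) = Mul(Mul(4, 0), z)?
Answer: -70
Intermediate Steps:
Function('o')(z, c) = 0 (Function('o')(z, c) = Mul(0, z) = 0)
Mul(70, Function('q')(13, Function('o')(3, 0))) = Mul(70, -1) = -70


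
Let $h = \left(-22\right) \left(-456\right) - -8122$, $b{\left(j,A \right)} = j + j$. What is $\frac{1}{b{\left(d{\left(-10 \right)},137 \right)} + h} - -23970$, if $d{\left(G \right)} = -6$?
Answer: $\frac{434863741}{18142} \approx 23970.0$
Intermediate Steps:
$b{\left(j,A \right)} = 2 j$
$h = 18154$ ($h = 10032 + 8122 = 18154$)
$\frac{1}{b{\left(d{\left(-10 \right)},137 \right)} + h} - -23970 = \frac{1}{2 \left(-6\right) + 18154} - -23970 = \frac{1}{-12 + 18154} + 23970 = \frac{1}{18142} + 23970 = \frac{434863741}{18142}$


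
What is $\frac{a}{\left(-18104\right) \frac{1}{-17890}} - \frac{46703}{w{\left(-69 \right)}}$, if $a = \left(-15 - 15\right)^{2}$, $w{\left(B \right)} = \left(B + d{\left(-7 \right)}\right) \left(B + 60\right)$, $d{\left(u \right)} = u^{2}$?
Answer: $\frac{256583611}{407340} \approx 629.9$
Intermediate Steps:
$w{\left(B \right)} = \left(49 + B\right) \left(60 + B\right)$ ($w{\left(B \right)} = \left(B + \left(-7\right)^{2}\right) \left(B + 60\right) = \left(B + 49\right) \left(60 + B\right) = \left(49 + B\right) \left(60 + B\right)$)
$a = 900$ ($a = \left(-30\right)^{2} = 900$)
$\frac{a}{\left(-18104\right) \frac{1}{-17890}} - \frac{46703}{w{\left(-69 \right)}} = \frac{900}{\left(-18104\right) \frac{1}{-17890}} - \frac{46703}{2940 + \left(-69\right)^{2} + 109 \left(-69\right)} = \frac{900}{\left(-18104\right) \left(- \frac{1}{17890}\right)} - \frac{46703}{2940 + 4761 - 7521} = \frac{900}{\frac{9052}{8945}} - \frac{46703}{180} = 900 \cdot \frac{8945}{9052} - \frac{46703}{180} = \frac{2012625}{2263} - \frac{46703}{180} = \frac{256583611}{407340}$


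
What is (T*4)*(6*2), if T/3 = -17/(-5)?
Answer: 2448/5 ≈ 489.60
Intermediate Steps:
T = 51/5 (T = 3*(-17/(-5)) = 3*(-17*(-1/5)) = 3*(17/5) = 51/5 ≈ 10.200)
(T*4)*(6*2) = ((51/5)*4)*(6*2) = (204/5)*12 = 2448/5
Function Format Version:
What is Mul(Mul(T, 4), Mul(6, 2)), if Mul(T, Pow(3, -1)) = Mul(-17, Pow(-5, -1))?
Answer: Rational(2448, 5) ≈ 489.60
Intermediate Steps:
T = Rational(51, 5) (T = Mul(3, Mul(-17, Pow(-5, -1))) = Mul(3, Mul(-17, Rational(-1, 5))) = Mul(3, Rational(17, 5)) = Rational(51, 5) ≈ 10.200)
Mul(Mul(T, 4), Mul(6, 2)) = Mul(Mul(Rational(51, 5), 4), Mul(6, 2)) = Mul(Rational(204, 5), 12) = Rational(2448, 5)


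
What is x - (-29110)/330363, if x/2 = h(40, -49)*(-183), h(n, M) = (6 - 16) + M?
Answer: 100477292/4653 ≈ 21594.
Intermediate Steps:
h(n, M) = -10 + M
x = 21594 (x = 2*((-10 - 49)*(-183)) = 2*(-59*(-183)) = 2*10797 = 21594)
x - (-29110)/330363 = 21594 - (-29110)/330363 = 21594 - 1*(-410/4653) = 21594 + 410/4653 = 100477292/4653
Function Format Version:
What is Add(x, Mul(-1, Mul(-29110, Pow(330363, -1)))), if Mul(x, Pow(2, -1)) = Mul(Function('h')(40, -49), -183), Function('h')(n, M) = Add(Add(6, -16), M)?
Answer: Rational(100477292, 4653) ≈ 21594.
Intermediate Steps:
Function('h')(n, M) = Add(-10, M)
x = 21594 (x = Mul(2, Mul(Add(-10, -49), -183)) = Mul(2, Mul(-59, -183)) = Mul(2, 10797) = 21594)
Add(x, Mul(-1, Mul(-29110, Pow(330363, -1)))) = Add(21594, Mul(-1, Mul(-29110, Pow(330363, -1)))) = Add(21594, Mul(-1, Mul(-29110, Rational(1, 330363)))) = Add(21594, Mul(-1, Rational(-410, 4653))) = Add(21594, Rational(410, 4653)) = Rational(100477292, 4653)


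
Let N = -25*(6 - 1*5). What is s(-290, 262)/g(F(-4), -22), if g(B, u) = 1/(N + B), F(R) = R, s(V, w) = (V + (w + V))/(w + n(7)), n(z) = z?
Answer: 9222/269 ≈ 34.283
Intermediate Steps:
N = -25 (N = -25*(6 - 5) = -25*1 = -25)
s(V, w) = (w + 2*V)/(7 + w) (s(V, w) = (V + (w + V))/(w + 7) = (V + (V + w))/(7 + w) = (w + 2*V)/(7 + w))
g(B, u) = 1/(-25 + B)
s(-290, 262)/g(F(-4), -22) = ((262 + 2*(-290))/(7 + 262))/(1/(-25 - 4)) = ((262 - 580)/269)/(1/(-29)) = ((1/269)*(-318))/(-1/29) = -318/269*(-29) = 9222/269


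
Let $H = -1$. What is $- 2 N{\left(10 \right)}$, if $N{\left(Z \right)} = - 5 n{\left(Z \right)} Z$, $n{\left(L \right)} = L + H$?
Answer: $900$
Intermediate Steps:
$n{\left(L \right)} = -1 + L$ ($n{\left(L \right)} = L - 1 = -1 + L$)
$N{\left(Z \right)} = Z \left(5 - 5 Z\right)$ ($N{\left(Z \right)} = - 5 \left(-1 + Z\right) Z = \left(5 - 5 Z\right) Z = Z \left(5 - 5 Z\right)$)
$- 2 N{\left(10 \right)} = - 2 \cdot 5 \cdot 10 \left(1 - 10\right) = - 2 \cdot 5 \cdot 10 \left(-9\right) = \left(-2\right) \left(-450\right) = 900$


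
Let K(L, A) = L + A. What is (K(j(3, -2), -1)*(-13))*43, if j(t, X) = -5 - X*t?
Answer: 0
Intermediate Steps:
j(t, X) = -5 - X*t
K(L, A) = A + L
(K(j(3, -2), -1)*(-13))*43 = ((-1 + (-5 - 1*(-2)*3))*(-13))*43 = ((-1 + (-5 + 6))*(-13))*43 = ((-1 + 1)*(-13))*43 = (0*(-13))*43 = 0*43 = 0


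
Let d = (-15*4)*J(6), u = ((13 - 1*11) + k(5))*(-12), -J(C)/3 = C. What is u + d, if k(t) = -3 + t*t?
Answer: 792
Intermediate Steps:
J(C) = -3*C
k(t) = -3 + t²
u = -288 (u = ((13 - 1*11) + (-3 + 5²))*(-12) = ((13 - 11) + (-3 + 25))*(-12) = (2 + 22)*(-12) = 24*(-12) = -288)
d = 1080 (d = (-15*4)*(-3*6) = -60*(-18) = 1080)
u + d = -288 + 1080 = 792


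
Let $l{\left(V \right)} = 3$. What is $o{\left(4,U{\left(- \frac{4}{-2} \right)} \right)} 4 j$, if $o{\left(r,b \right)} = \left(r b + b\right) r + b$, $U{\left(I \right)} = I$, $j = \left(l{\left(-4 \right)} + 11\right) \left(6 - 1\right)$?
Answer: $11760$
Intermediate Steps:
$j = 70$ ($j = \left(3 + 11\right) \left(6 - 1\right) = 14 \cdot 5 = 70$)
$o{\left(r,b \right)} = b + r \left(b + b r\right)$ ($o{\left(r,b \right)} = \left(b r + b\right) r + b = \left(b + b r\right) r + b = r \left(b + b r\right) + b = b + r \left(b + b r\right)$)
$o{\left(4,U{\left(- \frac{4}{-2} \right)} \right)} 4 j = - \frac{4}{-2} \left(1 + 4 + 4^{2}\right) 4 \cdot 70 = \left(-4\right) \left(- \frac{1}{2}\right) \left(1 + 4 + 16\right) 4 \cdot 70 = 2 \cdot 21 \cdot 4 \cdot 70 = 42 \cdot 4 \cdot 70 = 168 \cdot 70 = 11760$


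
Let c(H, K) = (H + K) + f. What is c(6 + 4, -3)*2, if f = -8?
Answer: -2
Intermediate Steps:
c(H, K) = -8 + H + K (c(H, K) = (H + K) - 8 = -8 + H + K)
c(6 + 4, -3)*2 = (-8 + (6 + 4) - 3)*2 = (-8 + 10 - 3)*2 = -1*2 = -2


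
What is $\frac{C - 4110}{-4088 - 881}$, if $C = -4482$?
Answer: $\frac{8592}{4969} \approx 1.7291$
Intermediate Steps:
$\frac{C - 4110}{-4088 - 881} = \frac{-4482 - 4110}{-4088 - 881} = - \frac{8592}{-4969} = \left(-8592\right) \left(- \frac{1}{4969}\right) = \frac{8592}{4969}$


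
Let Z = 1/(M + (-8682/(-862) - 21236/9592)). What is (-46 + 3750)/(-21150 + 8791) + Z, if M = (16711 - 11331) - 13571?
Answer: -31339680259318/104527332798621 ≈ -0.29982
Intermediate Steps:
M = -8191 (M = 5380 - 13571 = -8191)
Z = -1033538/8457588219 (Z = 1/(-8191 + (-8682/(-862) - 21236/9592)) = 1/(-8191 + (-8682*(-1/862) - 21236*1/9592)) = 1/(-8191 + (4341/431 - 5309/2398)) = 1/(-8191 + 8121539/1033538) = 1/(-8457588219/1033538) = -1033538/8457588219 ≈ -0.00012220)
(-46 + 3750)/(-21150 + 8791) + Z = (-46 + 3750)/(-21150 + 8791) - 1033538/8457588219 = 3704/(-12359) - 1033538/8457588219 = 3704*(-1/12359) - 1033538/8457588219 = -3704/12359 - 1033538/8457588219 = -31339680259318/104527332798621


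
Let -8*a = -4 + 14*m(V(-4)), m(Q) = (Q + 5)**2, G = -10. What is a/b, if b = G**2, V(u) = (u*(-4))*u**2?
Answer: -95369/80 ≈ -1192.1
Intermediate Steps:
V(u) = -4*u**3 (V(u) = (-4*u)*u**2 = -4*u**3)
m(Q) = (5 + Q)**2
b = 100 (b = (-10)**2 = 100)
a = -476845/4 (a = -(-4 + 14*(5 - 4*(-4)**3)**2)/8 = -(-4 + 14*(5 - 4*(-64))**2)/8 = -(-4 + 14*(5 + 256)**2)/8 = -(-4 + 14*261**2)/8 = -(-4 + 14*68121)/8 = -(-4 + 953694)/8 = -1/8*953690 = -476845/4 ≈ -1.1921e+5)
a/b = -476845/4/100 = -476845/4*1/100 = -95369/80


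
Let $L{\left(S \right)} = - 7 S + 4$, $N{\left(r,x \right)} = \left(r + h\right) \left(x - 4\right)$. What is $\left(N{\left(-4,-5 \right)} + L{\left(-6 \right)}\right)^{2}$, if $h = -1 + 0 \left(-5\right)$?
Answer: $8281$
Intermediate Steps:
$h = -1$ ($h = -1 + 0 = -1$)
$N{\left(r,x \right)} = \left(-1 + r\right) \left(-4 + x\right)$ ($N{\left(r,x \right)} = \left(r - 1\right) \left(x - 4\right) = \left(-1 + r\right) \left(-4 + x\right)$)
$L{\left(S \right)} = 4 - 7 S$
$\left(N{\left(-4,-5 \right)} + L{\left(-6 \right)}\right)^{2} = \left(\left(4 - -5 - -16 - -20\right) + \left(4 - -42\right)\right)^{2} = \left(\left(4 + 5 + 16 + 20\right) + \left(4 + 42\right)\right)^{2} = \left(45 + 46\right)^{2} = 91^{2} = 8281$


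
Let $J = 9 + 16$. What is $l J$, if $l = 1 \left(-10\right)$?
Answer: $-250$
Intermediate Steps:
$l = -10$
$J = 25$
$l J = \left(-10\right) 25 = -250$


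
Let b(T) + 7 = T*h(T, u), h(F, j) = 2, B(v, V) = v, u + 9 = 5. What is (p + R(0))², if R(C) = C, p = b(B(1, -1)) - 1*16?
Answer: 441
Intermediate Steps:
u = -4 (u = -9 + 5 = -4)
b(T) = -7 + 2*T (b(T) = -7 + T*2 = -7 + 2*T)
p = -21 (p = (-7 + 2*1) - 1*16 = (-7 + 2) - 16 = -5 - 16 = -21)
(p + R(0))² = (-21 + 0)² = (-21)² = 441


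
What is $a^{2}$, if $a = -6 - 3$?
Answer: $81$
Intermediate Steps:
$a = -9$ ($a = -6 - 3 = -9$)
$a^{2} = \left(-9\right)^{2} = 81$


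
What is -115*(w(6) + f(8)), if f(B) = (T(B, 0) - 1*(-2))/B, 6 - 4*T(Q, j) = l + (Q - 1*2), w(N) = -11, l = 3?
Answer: 39905/32 ≈ 1247.0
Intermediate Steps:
T(Q, j) = 5/4 - Q/4 (T(Q, j) = 3/2 - (3 + (Q - 1*2))/4 = 3/2 - (3 + (Q - 2))/4 = 3/2 - (3 + (-2 + Q))/4 = 3/2 - (1 + Q)/4 = 3/2 + (-1/4 - Q/4) = 5/4 - Q/4)
f(B) = (13/4 - B/4)/B (f(B) = ((5/4 - B/4) - 1*(-2))/B = ((5/4 - B/4) + 2)/B = (13/4 - B/4)/B)
-115*(w(6) + f(8)) = -115*(-11 + (1/4)*(13 - 1*8)/8) = -115*(-11 + (1/4)*(1/8)*(13 - 8)) = -115*(-11 + (1/4)*(1/8)*5) = -115*(-11 + 5/32) = -115*(-347/32) = 39905/32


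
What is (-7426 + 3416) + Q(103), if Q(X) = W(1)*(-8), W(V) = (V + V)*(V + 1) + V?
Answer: -4050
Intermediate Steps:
W(V) = V + 2*V*(1 + V) (W(V) = (2*V)*(1 + V) + V = 2*V*(1 + V) + V = V + 2*V*(1 + V))
Q(X) = -40 (Q(X) = (1*(3 + 2*1))*(-8) = (1*(3 + 2))*(-8) = (1*5)*(-8) = 5*(-8) = -40)
(-7426 + 3416) + Q(103) = (-7426 + 3416) - 40 = -4010 - 40 = -4050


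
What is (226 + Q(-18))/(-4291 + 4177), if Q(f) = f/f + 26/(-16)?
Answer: -601/304 ≈ -1.9770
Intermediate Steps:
Q(f) = -5/8 (Q(f) = 1 + 26*(-1/16) = 1 - 13/8 = -5/8)
(226 + Q(-18))/(-4291 + 4177) = (226 - 5/8)/(-4291 + 4177) = (1803/8)/(-114) = (1803/8)*(-1/114) = -601/304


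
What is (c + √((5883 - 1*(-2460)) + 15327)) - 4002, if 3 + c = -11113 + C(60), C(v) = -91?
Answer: -15209 + 3*√2630 ≈ -15055.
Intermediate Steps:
c = -11207 (c = -3 + (-11113 - 91) = -3 - 11204 = -11207)
(c + √((5883 - 1*(-2460)) + 15327)) - 4002 = (-11207 + √((5883 - 1*(-2460)) + 15327)) - 4002 = (-11207 + √((5883 + 2460) + 15327)) - 4002 = (-11207 + √(8343 + 15327)) - 4002 = (-11207 + √23670) - 4002 = (-11207 + 3*√2630) - 4002 = -15209 + 3*√2630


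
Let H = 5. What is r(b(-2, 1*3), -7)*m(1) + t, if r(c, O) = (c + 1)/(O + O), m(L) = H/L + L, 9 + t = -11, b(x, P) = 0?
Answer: -143/7 ≈ -20.429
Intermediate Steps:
t = -20 (t = -9 - 11 = -20)
m(L) = L + 5/L (m(L) = 5/L + L = L + 5/L)
r(c, O) = (1 + c)/(2*O) (r(c, O) = (1 + c)/((2*O)) = (1 + c)*(1/(2*O)) = (1 + c)/(2*O))
r(b(-2, 1*3), -7)*m(1) + t = ((1/2)*(1 + 0)/(-7))*(1 + 5/1) - 20 = ((1/2)*(-1/7)*1)*(1 + 5*1) - 20 = -(1 + 5)/14 - 20 = -1/14*6 - 20 = -3/7 - 20 = -143/7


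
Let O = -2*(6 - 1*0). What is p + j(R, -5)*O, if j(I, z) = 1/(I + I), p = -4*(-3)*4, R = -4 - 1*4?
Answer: 195/4 ≈ 48.750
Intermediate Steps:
R = -8 (R = -4 - 4 = -8)
p = 48 (p = 12*4 = 48)
O = -12 (O = -2*(6 + 0) = -2*6 = -12)
j(I, z) = 1/(2*I)
p + j(R, -5)*O = 48 + ((1/2)/(-8))*(-12) = 48 + ((1/2)*(-1/8))*(-12) = 48 - 1/16*(-12) = 48 + 3/4 = 195/4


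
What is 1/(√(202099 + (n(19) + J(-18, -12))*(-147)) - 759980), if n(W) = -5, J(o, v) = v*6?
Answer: -379990/288784693491 - √213418/577569386982 ≈ -1.3166e-6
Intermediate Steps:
J(o, v) = 6*v
1/(√(202099 + (n(19) + J(-18, -12))*(-147)) - 759980) = 1/(√(202099 + (-5 + 6*(-12))*(-147)) - 759980) = 1/(√(202099 + (-5 - 72)*(-147)) - 759980) = 1/(√(202099 - 77*(-147)) - 759980) = 1/(√(202099 + 11319) - 759980) = 1/(√213418 - 759980) = 1/(-759980 + √213418)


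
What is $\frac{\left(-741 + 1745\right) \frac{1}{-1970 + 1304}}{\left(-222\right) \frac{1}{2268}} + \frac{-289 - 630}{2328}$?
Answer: $\frac{47825441}{3187032} \approx 15.006$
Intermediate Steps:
$\frac{\left(-741 + 1745\right) \frac{1}{-1970 + 1304}}{\left(-222\right) \frac{1}{2268}} + \frac{-289 - 630}{2328} = \frac{1004 \frac{1}{-666}}{\left(-222\right) \frac{1}{2268}} - \frac{919}{2328} = \frac{1004 \left(- \frac{1}{666}\right)}{- \frac{37}{378}} - \frac{919}{2328} = \left(- \frac{502}{333}\right) \left(- \frac{378}{37}\right) - \frac{919}{2328} = \frac{21084}{1369} - \frac{919}{2328} = \frac{47825441}{3187032}$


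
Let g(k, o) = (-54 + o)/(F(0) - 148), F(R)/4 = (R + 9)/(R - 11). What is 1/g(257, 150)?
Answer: -52/33 ≈ -1.5758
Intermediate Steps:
F(R) = 4*(9 + R)/(-11 + R) (F(R) = 4*((R + 9)/(R - 11)) = 4*((9 + R)/(-11 + R)) = 4*(9 + R)/(-11 + R))
g(k, o) = 297/832 - 11*o/1664 (g(k, o) = (-54 + o)/(4*(9 + 0)/(-11 + 0) - 148) = (-54 + o)/(4*9/(-11) - 148) = (-54 + o)/(4*(-1/11)*9 - 148) = (-54 + o)/(-36/11 - 148) = (-54 + o)/(-1664/11) = (-54 + o)*(-11/1664) = 297/832 - 11*o/1664)
1/g(257, 150) = 1/(297/832 - 11/1664*150) = 1/(297/832 - 825/832) = 1/(-33/52) = -52/33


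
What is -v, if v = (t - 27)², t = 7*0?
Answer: -729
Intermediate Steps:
t = 0
v = 729 (v = (0 - 27)² = (-27)² = 729)
-v = -1*729 = -729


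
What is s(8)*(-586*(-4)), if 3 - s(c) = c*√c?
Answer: 7032 - 37504*√2 ≈ -46007.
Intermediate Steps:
s(c) = 3 - c^(3/2) (s(c) = 3 - c*√c = 3 - c^(3/2))
s(8)*(-586*(-4)) = (3 - 8^(3/2))*(-586*(-4)) = (3 - 16*√2)*2344 = 7032 - 37504*√2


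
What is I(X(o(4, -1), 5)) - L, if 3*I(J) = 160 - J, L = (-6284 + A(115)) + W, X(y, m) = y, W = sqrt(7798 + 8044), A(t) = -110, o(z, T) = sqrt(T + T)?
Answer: 19342/3 - sqrt(2)*(267 + I)/3 ≈ 6321.5 - 0.4714*I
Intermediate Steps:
o(z, T) = sqrt(2)*sqrt(T) (o(z, T) = sqrt(2*T) = sqrt(2)*sqrt(T))
W = 89*sqrt(2) (W = sqrt(15842) = 89*sqrt(2) ≈ 125.86)
L = -6394 + 89*sqrt(2) (L = (-6284 - 110) + 89*sqrt(2) = -6394 + 89*sqrt(2) ≈ -6268.1)
I(J) = 160/3 - J/3 (I(J) = (160 - J)/3 = 160/3 - J/3)
I(X(o(4, -1), 5)) - L = (160/3 - sqrt(2)*sqrt(-1)/3) - (-6394 + 89*sqrt(2)) = (160/3 - sqrt(2)*I/3) + (6394 - 89*sqrt(2)) = (160/3 - I*sqrt(2)/3) + (6394 - 89*sqrt(2)) = 19342/3 - 89*sqrt(2) - I*sqrt(2)/3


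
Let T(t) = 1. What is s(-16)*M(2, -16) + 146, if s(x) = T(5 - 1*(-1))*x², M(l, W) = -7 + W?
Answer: -5742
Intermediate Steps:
s(x) = x² (s(x) = 1*x² = x²)
s(-16)*M(2, -16) + 146 = (-16)²*(-7 - 16) + 146 = 256*(-23) + 146 = -5888 + 146 = -5742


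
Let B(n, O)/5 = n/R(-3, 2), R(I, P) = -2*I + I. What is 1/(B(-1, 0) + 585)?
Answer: 3/1750 ≈ 0.0017143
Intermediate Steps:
R(I, P) = -I
B(n, O) = 5*n/3 (B(n, O) = 5*(n/((-1*(-3)))) = 5*(n/3) = 5*n/3)
1/(B(-1, 0) + 585) = 1/((5/3)*(-1) + 585) = 1/(-5/3 + 585) = 1/(1750/3) = 3/1750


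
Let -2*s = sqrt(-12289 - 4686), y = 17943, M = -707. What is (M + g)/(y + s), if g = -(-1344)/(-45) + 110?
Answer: -224957372/6439109855 - 18806*I*sqrt(679)/3863465913 ≈ -0.034936 - 0.00012684*I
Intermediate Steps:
g = 1202/15 (g = -(-1344)*(-1)/45 + 110 = -14*32/15 + 110 = -448/15 + 110 = 1202/15 ≈ 80.133)
s = -5*I*sqrt(679)/2 (s = -sqrt(-12289 - 4686)/2 = -5*I*sqrt(679)/2 ≈ -65.144*I)
(M + g)/(y + s) = (-707 + 1202/15)/(17943 - 5*I*sqrt(679)/2) = -9403/(15*(17943 - 5*I*sqrt(679)/2))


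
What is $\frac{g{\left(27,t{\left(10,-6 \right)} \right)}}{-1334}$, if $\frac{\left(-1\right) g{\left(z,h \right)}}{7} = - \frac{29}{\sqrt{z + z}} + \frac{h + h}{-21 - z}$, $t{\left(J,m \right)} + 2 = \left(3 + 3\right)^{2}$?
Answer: $- \frac{119}{16008} - \frac{7 \sqrt{6}}{828} \approx -0.028142$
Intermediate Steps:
$t{\left(J,m \right)} = 34$ ($t{\left(J,m \right)} = -2 + \left(3 + 3\right)^{2} = -2 + 6^{2} = -2 + 36 = 34$)
$g{\left(z,h \right)} = - \frac{14 h}{-21 - z} + \frac{203 \sqrt{2}}{2 \sqrt{z}}$ ($g{\left(z,h \right)} = - 7 \left(- \frac{29}{\sqrt{z + z}} + \frac{h + h}{-21 - z}\right) = - 7 \left(- \frac{29}{\sqrt{2 z}} + \frac{2 h}{-21 - z}\right) = - 7 \left(- \frac{29}{\sqrt{2} \sqrt{z}} + \frac{2 h}{-21 - z}\right) = - 7 \left(- 29 \frac{\sqrt{2}}{2 \sqrt{z}} + \frac{2 h}{-21 - z}\right) = - 7 \left(- \frac{29 \sqrt{2}}{2 \sqrt{z}} + \frac{2 h}{-21 - z}\right) = - 7 \left(\frac{2 h}{-21 - z} - \frac{29 \sqrt{2}}{2 \sqrt{z}}\right) = - \frac{14 h}{-21 - z} + \frac{203 \sqrt{2}}{2 \sqrt{z}}$)
$\frac{g{\left(27,t{\left(10,-6 \right)} \right)}}{-1334} = \frac{\frac{7}{2} \frac{1}{\sqrt{27}} \frac{1}{21 + 27} \left(609 \sqrt{2} + 4 \cdot 34 \sqrt{27} + 29 \cdot 27 \sqrt{2}\right)}{-1334} = \frac{7 \frac{\sqrt{3}}{9} \left(609 \sqrt{2} + 4 \cdot 34 \cdot 3 \sqrt{3} + 783 \sqrt{2}\right)}{2 \cdot 48} \left(- \frac{1}{1334}\right) = \frac{7}{2} \frac{\sqrt{3}}{9} \cdot \frac{1}{48} \left(609 \sqrt{2} + 408 \sqrt{3} + 783 \sqrt{2}\right) \left(- \frac{1}{1334}\right) = \frac{7}{2} \frac{\sqrt{3}}{9} \cdot \frac{1}{48} \left(408 \sqrt{3} + 1392 \sqrt{2}\right) \left(- \frac{1}{1334}\right) = \frac{7 \sqrt{3} \left(408 \sqrt{3} + 1392 \sqrt{2}\right)}{864} \left(- \frac{1}{1334}\right) = - \frac{7 \sqrt{3} \left(408 \sqrt{3} + 1392 \sqrt{2}\right)}{1152576}$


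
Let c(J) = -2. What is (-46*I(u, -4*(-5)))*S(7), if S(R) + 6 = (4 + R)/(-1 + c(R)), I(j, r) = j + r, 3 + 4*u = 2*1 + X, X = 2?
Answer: 18009/2 ≈ 9004.5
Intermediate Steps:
u = ¼ (u = -¾ + (2*1 + 2)/4 = -¾ + (2 + 2)/4 = -¾ + (¼)*4 = -¾ + 1 = ¼ ≈ 0.25000)
S(R) = -22/3 - R/3 (S(R) = -6 + (4 + R)/(-1 - 2) = -6 + (4 + R)/(-3) = -6 + (4 + R)*(-⅓) = -6 + (-4/3 - R/3) = -22/3 - R/3)
(-46*I(u, -4*(-5)))*S(7) = (-46*(¼ - 4*(-5)))*(-22/3 - ⅓*7) = (-46*(¼ + 20))*(-22/3 - 7/3) = -46*81/4*(-29/3) = -1863/2*(-29/3) = 18009/2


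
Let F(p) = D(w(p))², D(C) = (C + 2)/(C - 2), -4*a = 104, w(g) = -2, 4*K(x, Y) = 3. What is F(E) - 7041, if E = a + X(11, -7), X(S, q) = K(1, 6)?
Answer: -7041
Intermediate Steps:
K(x, Y) = ¾ (K(x, Y) = (¼)*3 = ¾)
X(S, q) = ¾
a = -26 (a = -¼*104 = -26)
D(C) = (2 + C)/(-2 + C)
E = -101/4 (E = -26 + ¾ = -101/4 ≈ -25.250)
F(p) = 0 (F(p) = ((2 - 2)/(-2 - 2))² = (0/(-4))² = (-¼*0)² = 0² = 0)
F(E) - 7041 = 0 - 7041 = -7041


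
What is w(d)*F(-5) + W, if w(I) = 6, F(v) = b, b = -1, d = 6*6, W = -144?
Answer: -150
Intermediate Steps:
d = 36
F(v) = -1
w(d)*F(-5) + W = 6*(-1) - 144 = -6 - 144 = -150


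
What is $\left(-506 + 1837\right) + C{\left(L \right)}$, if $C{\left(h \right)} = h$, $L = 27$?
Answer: $1358$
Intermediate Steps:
$\left(-506 + 1837\right) + C{\left(L \right)} = \left(-506 + 1837\right) + 27 = 1331 + 27 = 1358$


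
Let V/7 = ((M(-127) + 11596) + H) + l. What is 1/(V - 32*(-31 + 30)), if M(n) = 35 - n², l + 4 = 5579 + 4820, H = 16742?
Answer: 1/158505 ≈ 6.3089e-6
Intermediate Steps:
l = 10395 (l = -4 + (5579 + 4820) = -4 + 10399 = 10395)
V = 158473 (V = 7*((((35 - 1*(-127)²) + 11596) + 16742) + 10395) = 7*((((35 - 1*16129) + 11596) + 16742) + 10395) = 7*((((35 - 16129) + 11596) + 16742) + 10395) = 7*(((-16094 + 11596) + 16742) + 10395) = 7*((-4498 + 16742) + 10395) = 7*(12244 + 10395) = 7*22639 = 158473)
1/(V - 32*(-31 + 30)) = 1/(158473 - 32*(-31 + 30)) = 1/(158473 - 32*(-1)) = 1/(158473 + 32) = 1/158505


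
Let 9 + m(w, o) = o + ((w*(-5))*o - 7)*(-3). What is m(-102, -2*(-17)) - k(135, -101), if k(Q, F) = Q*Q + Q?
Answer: -70334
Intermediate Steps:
k(Q, F) = Q + Q**2 (k(Q, F) = Q**2 + Q = Q + Q**2)
m(w, o) = 12 + o + 15*o*w (m(w, o) = -9 + (o + ((w*(-5))*o - 7)*(-3)) = -9 + (o + ((-5*w)*o - 7)*(-3)) = -9 + (o + (-5*o*w - 7)*(-3)) = -9 + (o + (-7 - 5*o*w)*(-3)) = -9 + (o + (21 + 15*o*w)) = -9 + (21 + o + 15*o*w) = 12 + o + 15*o*w)
m(-102, -2*(-17)) - k(135, -101) = (12 - 2*(-17) + 15*(-2*(-17))*(-102)) - 135*(1 + 135) = (12 + 34 + 15*34*(-102)) - 135*136 = (12 + 34 - 52020) - 1*18360 = -51974 - 18360 = -70334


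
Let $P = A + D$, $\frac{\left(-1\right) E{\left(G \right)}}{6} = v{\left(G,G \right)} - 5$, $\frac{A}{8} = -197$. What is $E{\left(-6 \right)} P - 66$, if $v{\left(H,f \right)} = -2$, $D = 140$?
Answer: $-60378$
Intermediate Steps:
$A = -1576$ ($A = 8 \left(-197\right) = -1576$)
$E{\left(G \right)} = 42$ ($E{\left(G \right)} = - 6 \left(-2 - 5\right) = \left(-6\right) \left(-7\right) = 42$)
$P = -1436$ ($P = -1576 + 140 = -1436$)
$E{\left(-6 \right)} P - 66 = 42 \left(-1436\right) - 66 = -60312 - 66 = -60378$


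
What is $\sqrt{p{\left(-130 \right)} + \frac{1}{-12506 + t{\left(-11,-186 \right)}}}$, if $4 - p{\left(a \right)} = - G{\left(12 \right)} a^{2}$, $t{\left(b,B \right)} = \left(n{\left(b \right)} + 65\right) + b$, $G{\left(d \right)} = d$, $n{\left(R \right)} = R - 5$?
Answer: $\frac{\sqrt{7881522364707}}{6234} \approx 450.34$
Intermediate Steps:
$n{\left(R \right)} = -5 + R$ ($n{\left(R \right)} = R - 5 = -5 + R$)
$t{\left(b,B \right)} = 60 + 2 b$ ($t{\left(b,B \right)} = \left(\left(-5 + b\right) + 65\right) + b = \left(60 + b\right) + b = 60 + 2 b$)
$p{\left(a \right)} = 4 + 12 a^{2}$ ($p{\left(a \right)} = 4 - - 12 a^{2} = 4 + 12 a^{2}$)
$\sqrt{p{\left(-130 \right)} + \frac{1}{-12506 + t{\left(-11,-186 \right)}}} = \sqrt{\left(4 + 12 \left(-130\right)^{2}\right) + \frac{1}{-12506 + \left(60 + 2 \left(-11\right)\right)}} = \sqrt{\left(4 + 12 \cdot 16900\right) + \frac{1}{-12506 + \left(60 - 22\right)}} = \sqrt{\left(4 + 202800\right) + \frac{1}{-12506 + 38}} = \sqrt{202804 + \frac{1}{-12468}} = \sqrt{202804 - \frac{1}{12468}} = \sqrt{\frac{2528560271}{12468}} = \frac{\sqrt{7881522364707}}{6234}$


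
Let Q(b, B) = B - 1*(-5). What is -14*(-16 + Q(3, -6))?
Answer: 238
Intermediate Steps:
Q(b, B) = 5 + B (Q(b, B) = B + 5 = 5 + B)
-14*(-16 + Q(3, -6)) = -14*(-16 + (5 - 6)) = -14*(-16 - 1) = -14*(-17) = 238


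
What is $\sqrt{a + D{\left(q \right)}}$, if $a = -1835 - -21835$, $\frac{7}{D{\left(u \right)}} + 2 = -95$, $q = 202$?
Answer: $\frac{11 \sqrt{1555201}}{97} \approx 141.42$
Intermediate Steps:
$D{\left(u \right)} = - \frac{7}{97}$ ($D{\left(u \right)} = \frac{7}{-2 - 95} = \frac{7}{-97} = 7 \left(- \frac{1}{97}\right) = - \frac{7}{97}$)
$a = 20000$ ($a = -1835 + 21835 = 20000$)
$\sqrt{a + D{\left(q \right)}} = \sqrt{20000 - \frac{7}{97}} = \sqrt{\frac{1939993}{97}} = \frac{11 \sqrt{1555201}}{97}$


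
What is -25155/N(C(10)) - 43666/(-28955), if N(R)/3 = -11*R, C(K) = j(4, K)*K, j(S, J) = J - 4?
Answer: 18107149/1274020 ≈ 14.213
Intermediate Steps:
j(S, J) = -4 + J
C(K) = K*(-4 + K) (C(K) = (-4 + K)*K = K*(-4 + K))
N(R) = -33*R (N(R) = 3*(-11*R) = -33*R)
-25155/N(C(10)) - 43666/(-28955) = -25155*(-1/(330*(-4 + 10))) - 43666/(-28955) = -25155/((-330*6)) - 43666*(-1/28955) = -25155/((-33*60)) + 43666/28955 = -25155/(-1980) + 43666/28955 = -25155*(-1/1980) + 43666/28955 = 559/44 + 43666/28955 = 18107149/1274020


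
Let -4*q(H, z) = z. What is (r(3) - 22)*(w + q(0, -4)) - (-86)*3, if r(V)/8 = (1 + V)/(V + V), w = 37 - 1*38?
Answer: 258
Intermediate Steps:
q(H, z) = -z/4
w = -1 (w = 37 - 38 = -1)
r(V) = 4*(1 + V)/V (r(V) = 8*((1 + V)/(V + V)) = 8*((1 + V)/((2*V))) = 8*((1 + V)*(1/(2*V))) = 8*((1 + V)/(2*V)) = 4*(1 + V)/V)
(r(3) - 22)*(w + q(0, -4)) - (-86)*3 = ((4 + 4/3) - 22)*(-1 - ¼*(-4)) - (-86)*3 = ((4 + 4*(⅓)) - 22)*(-1 + 1) - 86*(-3) = ((4 + 4/3) - 22)*0 + 258 = (16/3 - 22)*0 + 258 = -50/3*0 + 258 = 0 + 258 = 258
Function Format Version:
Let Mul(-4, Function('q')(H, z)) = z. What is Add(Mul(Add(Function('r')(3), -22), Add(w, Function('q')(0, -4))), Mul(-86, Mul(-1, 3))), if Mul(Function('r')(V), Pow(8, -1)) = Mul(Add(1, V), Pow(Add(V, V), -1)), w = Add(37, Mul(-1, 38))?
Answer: 258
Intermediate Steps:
Function('q')(H, z) = Mul(Rational(-1, 4), z)
w = -1 (w = Add(37, -38) = -1)
Function('r')(V) = Mul(4, Pow(V, -1), Add(1, V)) (Function('r')(V) = Mul(8, Mul(Add(1, V), Pow(Add(V, V), -1))) = Mul(8, Mul(Add(1, V), Pow(Mul(2, V), -1))) = Mul(8, Mul(Add(1, V), Mul(Rational(1, 2), Pow(V, -1)))) = Mul(8, Mul(Rational(1, 2), Pow(V, -1), Add(1, V))) = Mul(4, Pow(V, -1), Add(1, V)))
Add(Mul(Add(Function('r')(3), -22), Add(w, Function('q')(0, -4))), Mul(-86, Mul(-1, 3))) = Add(Mul(Add(Add(4, Mul(4, Pow(3, -1))), -22), Add(-1, Mul(Rational(-1, 4), -4))), Mul(-86, Mul(-1, 3))) = Add(Mul(Add(Add(4, Mul(4, Rational(1, 3))), -22), Add(-1, 1)), Mul(-86, -3)) = Add(Mul(Add(Add(4, Rational(4, 3)), -22), 0), 258) = Add(Mul(Add(Rational(16, 3), -22), 0), 258) = Add(Mul(Rational(-50, 3), 0), 258) = Add(0, 258) = 258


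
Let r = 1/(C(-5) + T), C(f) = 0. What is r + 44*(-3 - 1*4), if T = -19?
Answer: -5853/19 ≈ -308.05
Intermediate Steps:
r = -1/19 (r = 1/(0 - 19) = 1/(-19) = -1/19 ≈ -0.052632)
r + 44*(-3 - 1*4) = -1/19 + 44*(-3 - 1*4) = -1/19 + 44*(-3 - 4) = -1/19 + 44*(-7) = -1/19 - 308 = -5853/19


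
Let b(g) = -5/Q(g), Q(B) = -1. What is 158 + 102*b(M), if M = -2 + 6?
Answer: 668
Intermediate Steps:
M = 4
b(g) = 5 (b(g) = -5/(-1) = -5*(-1) = 5)
158 + 102*b(M) = 158 + 102*5 = 158 + 510 = 668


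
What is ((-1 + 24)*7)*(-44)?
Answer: -7084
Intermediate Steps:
((-1 + 24)*7)*(-44) = (23*7)*(-44) = 161*(-44) = -7084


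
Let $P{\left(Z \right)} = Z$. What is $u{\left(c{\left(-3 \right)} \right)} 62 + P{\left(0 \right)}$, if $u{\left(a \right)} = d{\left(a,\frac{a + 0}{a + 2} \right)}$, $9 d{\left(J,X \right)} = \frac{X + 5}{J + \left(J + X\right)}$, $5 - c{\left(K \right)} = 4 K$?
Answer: $\frac{6944}{5967} \approx 1.1637$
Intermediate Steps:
$c{\left(K \right)} = 5 - 4 K$
$d{\left(J,X \right)} = \frac{5 + X}{9 \left(X + 2 J\right)}$ ($d{\left(J,X \right)} = \frac{\left(X + 5\right) \frac{1}{J + \left(J + X\right)}}{9} = \frac{\left(5 + X\right) \frac{1}{X + 2 J}}{9} = \frac{\frac{1}{X + 2 J} \left(5 + X\right)}{9} = \frac{5 + X}{9 \left(X + 2 J\right)}$)
$u{\left(a \right)} = \frac{5 + \frac{a}{2 + a}}{9 \left(2 a + \frac{a}{2 + a}\right)}$ ($u{\left(a \right)} = \frac{5 + \frac{a + 0}{a + 2}}{9 \left(\frac{a + 0}{a + 2} + 2 a\right)} = \frac{5 + \frac{a}{2 + a}}{9 \left(\frac{a}{2 + a} + 2 a\right)} = \frac{5 + \frac{a}{2 + a}}{9 \left(2 a + \frac{a}{2 + a}\right)}$)
$u{\left(c{\left(-3 \right)} \right)} 62 + P{\left(0 \right)} = \frac{2 \left(5 + 3 \left(5 - -12\right)\right)}{9 \left(5 - -12\right) \left(5 + 2 \left(5 - -12\right)\right)} 62 + 0 = \frac{2 \left(5 + 3 \left(5 + 12\right)\right)}{9 \left(5 + 12\right) \left(5 + 2 \left(5 + 12\right)\right)} 62 + 0 = \frac{2 \left(5 + 3 \cdot 17\right)}{9 \cdot 17 \left(5 + 2 \cdot 17\right)} 62 + 0 = \frac{2}{9} \cdot \frac{1}{17} \frac{1}{5 + 34} \left(5 + 51\right) 62 + 0 = \frac{2}{9} \cdot \frac{1}{17} \cdot \frac{1}{39} \cdot 56 \cdot 62 + 0 = \frac{112}{5967} \cdot 62 + 0 = \frac{6944}{5967} + 0 = \frac{6944}{5967}$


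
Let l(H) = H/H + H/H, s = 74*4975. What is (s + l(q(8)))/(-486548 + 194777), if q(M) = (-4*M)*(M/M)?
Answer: -21656/17163 ≈ -1.2618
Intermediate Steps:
s = 368150
q(M) = -4*M (q(M) = -4*M*1 = -4*M)
l(H) = 2 (l(H) = 1 + 1 = 2)
(s + l(q(8)))/(-486548 + 194777) = (368150 + 2)/(-486548 + 194777) = 368152/(-291771) = 368152*(-1/291771) = -21656/17163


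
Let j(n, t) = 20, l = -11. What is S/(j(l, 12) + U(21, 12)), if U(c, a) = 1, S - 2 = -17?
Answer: -5/7 ≈ -0.71429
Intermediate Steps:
S = -15 (S = 2 - 17 = -15)
S/(j(l, 12) + U(21, 12)) = -15/(20 + 1) = -15/21 = -15*1/21 = -5/7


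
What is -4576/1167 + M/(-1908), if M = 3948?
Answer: -123503/20617 ≈ -5.9903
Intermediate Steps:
-4576/1167 + M/(-1908) = -4576/1167 + 3948/(-1908) = -4576*1/1167 + 3948*(-1/1908) = -4576/1167 - 329/159 = -123503/20617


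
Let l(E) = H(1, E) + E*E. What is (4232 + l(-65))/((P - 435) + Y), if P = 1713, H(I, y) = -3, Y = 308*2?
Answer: 4227/947 ≈ 4.4636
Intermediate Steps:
Y = 616
l(E) = -3 + E² (l(E) = -3 + E*E = -3 + E²)
(4232 + l(-65))/((P - 435) + Y) = (4232 + (-3 + (-65)²))/((1713 - 435) + 616) = (4232 + (-3 + 4225))/(1278 + 616) = (4232 + 4222)/1894 = 8454*(1/1894) = 4227/947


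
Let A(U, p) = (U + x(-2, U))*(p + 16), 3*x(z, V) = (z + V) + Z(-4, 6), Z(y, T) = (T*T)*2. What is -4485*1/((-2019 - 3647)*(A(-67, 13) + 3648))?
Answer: 1495/3274948 ≈ 0.00045650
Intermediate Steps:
Z(y, T) = 2*T**2 (Z(y, T) = T**2*2 = 2*T**2)
x(z, V) = 24 + V/3 + z/3 (x(z, V) = ((z + V) + 2*6**2)/3 = ((V + z) + 2*36)/3 = ((V + z) + 72)/3 = (72 + V + z)/3 = 24 + V/3 + z/3)
A(U, p) = (16 + p)*(70/3 + 4*U/3) (A(U, p) = (U + (24 + U/3 + (1/3)*(-2)))*(p + 16) = (U + (24 + U/3 - 2/3))*(16 + p) = (U + (70/3 + U/3))*(16 + p) = (70/3 + 4*U/3)*(16 + p) = (16 + p)*(70/3 + 4*U/3))
-4485*1/((-2019 - 3647)*(A(-67, 13) + 3648)) = -4485*1/((-2019 - 3647)*((1120/3 + (64/3)*(-67) + (70/3)*13 + (4/3)*(-67)*13) + 3648)) = -4485*(-1/(5666*((1120/3 - 4288/3 + 910/3 - 3484/3) + 3648))) = -4485*(-1/(5666*(-1914 + 3648))) = -4485/(1734*(-5666)) = -4485/(-9824844) = -4485*(-1/9824844) = 1495/3274948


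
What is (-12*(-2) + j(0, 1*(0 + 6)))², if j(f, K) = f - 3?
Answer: 441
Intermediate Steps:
j(f, K) = -3 + f
(-12*(-2) + j(0, 1*(0 + 6)))² = (-12*(-2) + (-3 + 0))² = (24 - 3)² = 21² = 441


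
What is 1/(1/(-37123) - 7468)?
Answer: -37123/277234565 ≈ -0.00013390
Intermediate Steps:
1/(1/(-37123) - 7468) = 1/(-1/37123 - 7468) = 1/(-277234565/37123) = -37123/277234565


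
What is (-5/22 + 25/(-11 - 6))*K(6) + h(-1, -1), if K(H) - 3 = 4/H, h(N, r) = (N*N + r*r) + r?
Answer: -533/102 ≈ -5.2255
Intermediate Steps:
h(N, r) = r + N² + r² (h(N, r) = (N² + r²) + r = r + N² + r²)
K(H) = 3 + 4/H
(-5/22 + 25/(-11 - 6))*K(6) + h(-1, -1) = (-5/22 + 25/(-11 - 6))*(3 + 4/6) + (-1 + (-1)² + (-1)²) = (-5*1/22 + 25/(-17))*(3 + 4*(⅙)) + (-1 + 1 + 1) = (-5/22 + 25*(-1/17))*(3 + ⅔) + 1 = (-5/22 - 25/17)*(11/3) + 1 = -635/374*11/3 + 1 = -635/102 + 1 = -533/102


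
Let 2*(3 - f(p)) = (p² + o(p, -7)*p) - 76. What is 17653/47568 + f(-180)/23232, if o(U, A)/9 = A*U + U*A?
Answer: 671786561/7674304 ≈ 87.537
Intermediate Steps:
o(U, A) = 18*A*U (o(U, A) = 9*(A*U + U*A) = 9*(A*U + A*U) = 9*(2*A*U) = 18*A*U)
f(p) = 41 + 125*p²/2 (f(p) = 3 - ((p² + (18*(-7)*p)*p) - 76)/2 = 3 - ((p² + (-126*p)*p) - 76)/2 = 3 - ((p² - 126*p²) - 76)/2 = 3 - (-125*p² - 76)/2 = 3 - (-76 - 125*p²)/2 = 3 + (38 + 125*p²/2) = 41 + 125*p²/2)
17653/47568 + f(-180)/23232 = 17653/47568 + (41 + (125/2)*(-180)²)/23232 = 17653*(1/47568) + (41 + (125/2)*32400)*(1/23232) = 17653/47568 + (41 + 2025000)*(1/23232) = 17653/47568 + 2025041*(1/23232) = 17653/47568 + 2025041/23232 = 671786561/7674304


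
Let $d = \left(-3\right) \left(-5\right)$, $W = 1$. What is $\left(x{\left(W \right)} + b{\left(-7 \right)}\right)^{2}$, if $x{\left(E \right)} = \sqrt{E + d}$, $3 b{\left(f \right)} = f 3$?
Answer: $9$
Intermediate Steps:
$b{\left(f \right)} = f$ ($b{\left(f \right)} = \frac{f 3}{3} = \frac{3 f}{3} = f$)
$d = 15$
$x{\left(E \right)} = \sqrt{15 + E}$ ($x{\left(E \right)} = \sqrt{E + 15} = \sqrt{15 + E}$)
$\left(x{\left(W \right)} + b{\left(-7 \right)}\right)^{2} = \left(\sqrt{15 + 1} - 7\right)^{2} = \left(\sqrt{16} - 7\right)^{2} = \left(4 - 7\right)^{2} = \left(-3\right)^{2} = 9$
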